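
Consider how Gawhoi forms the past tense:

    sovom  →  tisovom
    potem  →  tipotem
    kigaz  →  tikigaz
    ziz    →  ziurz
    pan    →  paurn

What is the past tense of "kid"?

kiurd

kigaz and ziz both end in -z yet inflect differently (tikigaz, ziurz), so the final letter is not what conditions the rule; the number of vowels is.
"kid" has 1 vowel. The stems with 1 vowel (ziz → ziurz, pan → paurn) insert -ur- after the first vowel.
So kid → kiurd.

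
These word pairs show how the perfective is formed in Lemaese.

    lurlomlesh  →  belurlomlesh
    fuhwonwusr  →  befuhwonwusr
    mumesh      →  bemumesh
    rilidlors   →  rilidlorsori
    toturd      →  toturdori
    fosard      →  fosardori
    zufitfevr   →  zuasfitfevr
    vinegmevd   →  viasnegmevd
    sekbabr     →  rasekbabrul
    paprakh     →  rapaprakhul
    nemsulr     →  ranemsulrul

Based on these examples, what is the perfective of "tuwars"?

fuhwonwusr and zufitfevr both end in -r yet inflect differently (befuhwonwusr, zuasfitfevr), so the final letter is not what conditions the rule; the second-to-last letter is.
"tuwars" has second-to-last letter 'r'. The stems whose second-to-last letter is 'r' (rilidlors → rilidlorsori, toturd → toturdori, fosard → fosardori) add -ori.
So tuwars → tuwarsori.

tuwarsori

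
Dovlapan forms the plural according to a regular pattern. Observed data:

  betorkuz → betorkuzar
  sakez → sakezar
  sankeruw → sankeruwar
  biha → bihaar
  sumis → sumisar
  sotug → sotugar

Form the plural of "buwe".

buwear

Every pair shown (betorkuz → betorkuzar, sakez → sakezar, sankeruw → sankeruwar, …) follows the same rule: add -ar.
So buwe → buwear.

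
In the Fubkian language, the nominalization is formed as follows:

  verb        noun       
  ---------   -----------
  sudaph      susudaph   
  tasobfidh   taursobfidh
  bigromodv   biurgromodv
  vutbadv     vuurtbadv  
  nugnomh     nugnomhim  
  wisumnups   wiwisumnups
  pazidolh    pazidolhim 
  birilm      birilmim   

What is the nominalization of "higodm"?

hiurgodm

tasobfidh and sudaph both end in -h yet inflect differently (taursobfidh, susudaph), so the final letter is not what conditions the rule; the second-to-last letter is.
"higodm" has second-to-last letter 'd'. The stems whose second-to-last letter is 'd' (bigromodv → biurgromodv, vutbadv → vuurtbadv, tasobfidh → taursobfidh) insert -ur- after the first vowel.
So higodm → hiurgodm.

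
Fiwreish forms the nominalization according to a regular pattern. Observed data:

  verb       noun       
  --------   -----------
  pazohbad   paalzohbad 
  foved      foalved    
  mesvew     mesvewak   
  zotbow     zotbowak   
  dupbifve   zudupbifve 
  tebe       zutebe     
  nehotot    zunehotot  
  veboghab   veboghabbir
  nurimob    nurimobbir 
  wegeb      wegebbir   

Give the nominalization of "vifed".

vialfed

foved and mesvew both have last vowel 'e' yet inflect differently (foalved, mesvewak), so the last vowel is not what conditions the rule; the final letter is.
"vifed" ends in -d. The stems ending in -d (pazohbad → paalzohbad, foved → foalved) insert -al- after the first vowel.
The other patterns: stems ending in -w add -ak; stems ending in -e or -t add the prefix zu-; stems ending in -b double the final consonant and add -ir.
So vifed → vialfed.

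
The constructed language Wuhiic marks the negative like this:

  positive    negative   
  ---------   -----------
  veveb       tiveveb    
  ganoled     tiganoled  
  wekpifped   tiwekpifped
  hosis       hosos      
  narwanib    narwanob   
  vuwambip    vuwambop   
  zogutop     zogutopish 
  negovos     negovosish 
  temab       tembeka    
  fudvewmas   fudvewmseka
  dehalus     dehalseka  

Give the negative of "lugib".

lugob

veveb and narwanib both end in -b yet inflect differently (tiveveb, narwanob), so the final letter is not what conditions the rule; the last vowel is.
"lugib" has last vowel 'i'. The stems whose last vowel is 'i' (hosis → hosos, narwanib → narwanob, vuwambip → vuwambop) change the last vowel to 'o'.
So lugib → lugob.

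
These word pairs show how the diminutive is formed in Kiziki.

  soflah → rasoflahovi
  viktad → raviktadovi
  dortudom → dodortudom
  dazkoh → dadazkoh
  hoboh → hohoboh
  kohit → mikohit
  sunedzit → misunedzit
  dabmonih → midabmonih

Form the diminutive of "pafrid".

soflah and dazkoh both end in -h yet inflect differently (rasoflahovi, dadazkoh), so the final letter is not what conditions the rule; the last vowel is.
"pafrid" has last vowel 'i'. The stems whose last vowel is 'i' (kohit → mikohit, sunedzit → misunedzit, dabmonih → midabmonih) add the prefix mi-.
So pafrid → mipafrid.

mipafrid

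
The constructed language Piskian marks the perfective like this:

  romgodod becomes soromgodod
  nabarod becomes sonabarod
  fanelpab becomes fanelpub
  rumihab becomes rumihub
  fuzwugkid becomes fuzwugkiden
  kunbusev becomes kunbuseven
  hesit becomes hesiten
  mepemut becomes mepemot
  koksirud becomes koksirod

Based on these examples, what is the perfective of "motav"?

motuv

"motav" has last vowel 'a'. The stems whose last vowel is 'a' (fanelpab → fanelpub, rumihab → rumihub) change the last vowel to 'u'.
So motav → motuv.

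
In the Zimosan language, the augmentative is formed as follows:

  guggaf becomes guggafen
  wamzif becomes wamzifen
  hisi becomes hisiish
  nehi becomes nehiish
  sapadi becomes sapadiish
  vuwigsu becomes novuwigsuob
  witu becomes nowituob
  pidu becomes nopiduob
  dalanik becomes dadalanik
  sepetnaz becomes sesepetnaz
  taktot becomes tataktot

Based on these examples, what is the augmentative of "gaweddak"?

gagaweddak

"gaweddak" ends in -k. The one such stem in the data (dalanik → dadalanik) repeats the first consonant+vowel as a prefix (as do sepetnaz, taktot), so the same rule applies.
The other patterns: stems ending in -f add -en; stems ending in -i add -ish; stems ending in -u add no- … -ob around the stem.
So gaweddak → gagaweddak.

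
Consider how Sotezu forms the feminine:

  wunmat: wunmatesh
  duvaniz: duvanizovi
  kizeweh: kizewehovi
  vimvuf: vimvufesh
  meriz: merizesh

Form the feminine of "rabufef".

rabufefovi

duvaniz and meriz both end in -z yet inflect differently (duvanizovi, merizesh), so the final letter is not what conditions the rule; the number of vowels is.
"rabufef" has 3 vowels. The stems with 3 vowels (duvaniz → duvanizovi, kizeweh → kizewehovi) add -ovi.
The other pattern: stems with 2 vowels add -esh.
So rabufef → rabufefovi.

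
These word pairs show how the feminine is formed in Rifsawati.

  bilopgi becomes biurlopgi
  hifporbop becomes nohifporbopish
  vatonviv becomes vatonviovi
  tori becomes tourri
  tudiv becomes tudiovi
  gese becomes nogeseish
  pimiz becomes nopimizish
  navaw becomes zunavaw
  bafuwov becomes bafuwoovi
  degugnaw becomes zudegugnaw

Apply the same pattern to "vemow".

bilopgi and vatonviv both have last vowel 'i' yet inflect differently (biurlopgi, vatonviovi), so the last vowel is not what conditions the rule; the final letter is.
"vemow" ends in -w. The stems ending in -w (navaw → zunavaw, degugnaw → zudegugnaw) add the prefix zu-.
The other patterns: stems ending in -i insert -ur- after the first vowel; stems ending in -v drop the final letter and add -ovi; stems ending in -e, -p or -z add no- … -ish around the stem.
So vemow → zuvemow.

zuvemow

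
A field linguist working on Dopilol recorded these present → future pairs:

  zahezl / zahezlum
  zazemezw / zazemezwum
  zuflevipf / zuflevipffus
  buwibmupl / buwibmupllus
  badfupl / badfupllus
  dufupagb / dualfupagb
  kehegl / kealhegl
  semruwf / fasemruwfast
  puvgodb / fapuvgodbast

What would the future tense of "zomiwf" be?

"zomiwf" has second-to-last letter 'w'. The one such stem in the data (semruwf → fasemruwfast) adds fa- … -ast around the stem, so the same rule applies.
The other patterns: stems whose second-to-last letter is 'z' add -um; stems whose second-to-last letter is 'p' double the final consonant and add -us; stems whose second-to-last letter is 'g' insert -al- after the first vowel.
So zomiwf → fazomiwfast.

fazomiwfast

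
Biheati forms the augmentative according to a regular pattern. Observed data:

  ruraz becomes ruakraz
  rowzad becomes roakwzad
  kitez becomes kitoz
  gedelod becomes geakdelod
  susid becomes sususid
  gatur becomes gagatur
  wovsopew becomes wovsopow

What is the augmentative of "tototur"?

totototur

susid and rowzad both end in -d yet inflect differently (sususid, roakwzad), so the final letter is not what conditions the rule; the last vowel is.
"tototur" has last vowel 'u'. The one such stem in the data (gatur → gagatur) repeats the first consonant+vowel as a prefix (as does susid), so the same rule applies.
The other patterns: stems whose last vowel is 'e' change the last vowel to 'o'; stems whose last vowel is 'a' or 'o' insert -ak- after the first vowel.
So tototur → totototur.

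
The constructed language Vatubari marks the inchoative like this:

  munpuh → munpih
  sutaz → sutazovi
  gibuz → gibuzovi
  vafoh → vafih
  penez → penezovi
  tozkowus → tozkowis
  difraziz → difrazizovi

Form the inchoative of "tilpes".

gibuz and munpuh both have last vowel 'u' yet inflect differently (gibuzovi, munpih), so the last vowel is not what conditions the rule; the final letter is.
"tilpes" ends in -s. The one such stem in the data (tozkowus → tozkowis) changes the last vowel to 'i' (as do munpuh, vafoh), so the same rule applies.
So tilpes → tilpis.

tilpis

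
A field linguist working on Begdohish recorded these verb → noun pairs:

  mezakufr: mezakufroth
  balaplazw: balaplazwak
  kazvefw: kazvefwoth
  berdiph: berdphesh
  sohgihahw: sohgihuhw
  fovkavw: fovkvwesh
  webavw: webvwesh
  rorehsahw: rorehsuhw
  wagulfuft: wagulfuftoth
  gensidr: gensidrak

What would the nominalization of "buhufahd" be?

"buhufahd" has second-to-last letter 'h'. The stems whose second-to-last letter is 'h' (sohgihahw → sohgihuhw, rorehsahw → rorehsuhw) change the last vowel to 'u'.
The other patterns: stems whose second-to-last letter is 'f' add -oth; stems whose second-to-last letter is 'p' or 'v' delete the last vowel and add -esh; stems whose second-to-last letter is 'd' or 'z' add -ak.
So buhufahd → buhufuhd.

buhufuhd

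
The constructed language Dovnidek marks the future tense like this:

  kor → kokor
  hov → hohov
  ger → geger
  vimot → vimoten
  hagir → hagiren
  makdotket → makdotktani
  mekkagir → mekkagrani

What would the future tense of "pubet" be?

pubeten

"pubet" has 2 vowels. The stems with 2 vowels (vimot → vimoten, hagir → hagiren) add -en.
So pubet → pubeten.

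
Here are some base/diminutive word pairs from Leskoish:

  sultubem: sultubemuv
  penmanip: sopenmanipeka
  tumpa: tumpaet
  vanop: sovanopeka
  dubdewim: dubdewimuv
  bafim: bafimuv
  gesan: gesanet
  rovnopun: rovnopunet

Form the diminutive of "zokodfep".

dubdewim and penmanip both have last vowel 'i' yet inflect differently (dubdewimuv, sopenmanipeka), so the last vowel is not what conditions the rule; the final letter is.
"zokodfep" ends in -p. The stems ending in -p (vanop → sovanopeka, penmanip → sopenmanipeka) add so- … -eka around the stem.
The other patterns: stems ending in -m add -uv; stems ending in -a or -n add -et.
So zokodfep → sozokodfepeka.

sozokodfepeka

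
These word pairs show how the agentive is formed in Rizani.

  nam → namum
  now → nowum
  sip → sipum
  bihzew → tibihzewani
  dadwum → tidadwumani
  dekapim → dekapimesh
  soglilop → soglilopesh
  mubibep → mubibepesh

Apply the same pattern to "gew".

gewum

now and bihzew both end in -w yet inflect differently (nowum, tibihzewani), so the final letter is not what conditions the rule; the number of vowels is.
"gew" has 1 vowel. The stems with 1 vowel (nam → namum, now → nowum, sip → sipum) add -um.
So gew → gewum.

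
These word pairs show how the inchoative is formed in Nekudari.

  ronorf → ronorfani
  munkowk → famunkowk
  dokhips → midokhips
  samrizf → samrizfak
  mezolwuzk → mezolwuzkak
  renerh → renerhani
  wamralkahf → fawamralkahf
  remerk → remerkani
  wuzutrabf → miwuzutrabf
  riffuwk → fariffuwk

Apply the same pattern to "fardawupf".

mifardawupf

munkowk and mezolwuzk both end in -k yet inflect differently (famunkowk, mezolwuzkak), so the final letter is not what conditions the rule; the second-to-last letter is.
"fardawupf" has second-to-last letter 'p'. The one such stem in the data (dokhips → midokhips) adds the prefix mi-, so the same rule applies.
The other patterns: stems whose second-to-last letter is 'h' or 'w' add the prefix fa-; stems whose second-to-last letter is 'z' add -ak; stems whose second-to-last letter is 'r' add -ani.
So fardawupf → mifardawupf.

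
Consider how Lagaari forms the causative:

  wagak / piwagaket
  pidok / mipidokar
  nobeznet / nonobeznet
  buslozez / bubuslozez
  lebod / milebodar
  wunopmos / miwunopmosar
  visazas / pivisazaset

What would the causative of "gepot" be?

migepotar

pidok and wagak both end in -k yet inflect differently (mipidokar, piwagaket), so the final letter is not what conditions the rule; the last vowel is.
"gepot" has last vowel 'o'. The stems whose last vowel is 'o' (wunopmos → miwunopmosar, pidok → mipidokar, lebod → milebodar) add mi- … -ar around the stem.
So gepot → migepotar.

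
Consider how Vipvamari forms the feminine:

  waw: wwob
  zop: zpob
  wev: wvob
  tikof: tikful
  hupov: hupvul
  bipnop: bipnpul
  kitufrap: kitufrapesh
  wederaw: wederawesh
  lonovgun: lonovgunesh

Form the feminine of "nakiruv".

"nakiruv" has 3 vowels. The stems with 3 vowels (kitufrap → kitufrapesh, wederaw → wederawesh, lonovgun → lonovgunesh) add -esh.
The other patterns: stems with 1 vowel delete the last vowel and add -ob; stems with 2 vowels delete the last vowel and add -ul.
So nakiruv → nakiruvesh.

nakiruvesh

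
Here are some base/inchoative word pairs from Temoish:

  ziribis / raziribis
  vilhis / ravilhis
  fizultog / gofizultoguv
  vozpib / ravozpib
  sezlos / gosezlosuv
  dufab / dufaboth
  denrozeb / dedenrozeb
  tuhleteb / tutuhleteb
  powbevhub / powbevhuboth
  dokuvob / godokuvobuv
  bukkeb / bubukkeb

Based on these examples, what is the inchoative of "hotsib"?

rahotsib

powbevhub and dokuvob both end in -b yet inflect differently (powbevhuboth, godokuvobuv), so the final letter is not what conditions the rule; the last vowel is.
"hotsib" has last vowel 'i'. The stems whose last vowel is 'i' (vozpib → ravozpib, ziribis → raziribis, vilhis → ravilhis) add the prefix ra-.
So hotsib → rahotsib.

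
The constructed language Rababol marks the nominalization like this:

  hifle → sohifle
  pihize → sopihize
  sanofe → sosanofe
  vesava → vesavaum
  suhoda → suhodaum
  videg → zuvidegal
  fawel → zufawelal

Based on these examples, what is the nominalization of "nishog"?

zunishogal

hifle and videg both have last vowel 'e' yet inflect differently (sohifle, zuvidegal), so the last vowel is not what conditions the rule; the final letter is.
"nishog" ends in -g. The one such stem in the data (videg → zuvidegal) adds zu- … -al around the stem, so the same rule applies.
So nishog → zunishogal.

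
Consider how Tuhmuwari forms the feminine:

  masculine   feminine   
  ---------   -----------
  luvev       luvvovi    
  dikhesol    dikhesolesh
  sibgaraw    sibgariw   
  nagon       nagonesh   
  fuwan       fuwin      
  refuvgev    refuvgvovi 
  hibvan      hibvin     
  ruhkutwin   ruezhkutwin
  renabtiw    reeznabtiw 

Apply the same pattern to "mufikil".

muezfikil

"mufikil" has last vowel 'i'. The stems whose last vowel is 'i' (renabtiw → reeznabtiw, ruhkutwin → ruezhkutwin) insert -ez- after the first vowel.
The other patterns: stems whose last vowel is 'a' change the last vowel to 'i'; stems whose last vowel is 'e' delete the last vowel and add -ovi; stems whose last vowel is 'o' add -esh.
So mufikil → muezfikil.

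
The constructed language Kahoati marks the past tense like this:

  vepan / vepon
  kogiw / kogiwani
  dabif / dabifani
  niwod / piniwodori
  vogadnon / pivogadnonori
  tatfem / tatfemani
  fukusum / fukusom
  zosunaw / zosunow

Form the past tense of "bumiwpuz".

"bumiwpuz" has last vowel 'u'. The one such stem in the data (fukusum → fukusom) changes the last vowel to 'o' (as do vepan, zosunaw), so the same rule applies.
The other patterns: stems whose last vowel is 'o' add pi- … -ori around the stem; stems whose last vowel is 'e' or 'i' add -ani.
So bumiwpuz → bumiwpoz.

bumiwpoz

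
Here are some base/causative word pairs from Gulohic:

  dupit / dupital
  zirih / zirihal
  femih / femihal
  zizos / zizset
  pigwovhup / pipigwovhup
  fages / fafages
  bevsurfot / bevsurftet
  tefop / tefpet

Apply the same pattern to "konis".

bevsurfot and dupit both end in -t yet inflect differently (bevsurftet, dupital), so the final letter is not what conditions the rule; the last vowel is.
"konis" has last vowel 'i'. The stems whose last vowel is 'i' (zirih → zirihal, dupit → dupital, femih → femihal) add -al.
So konis → konisal.

konisal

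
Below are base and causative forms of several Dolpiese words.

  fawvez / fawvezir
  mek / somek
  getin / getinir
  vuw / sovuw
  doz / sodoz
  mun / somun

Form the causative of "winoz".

winozir

"winoz" has 2 vowels. The stems with 2 vowels (fawvez → fawvezir, getin → getinir) add -ir.
So winoz → winozir.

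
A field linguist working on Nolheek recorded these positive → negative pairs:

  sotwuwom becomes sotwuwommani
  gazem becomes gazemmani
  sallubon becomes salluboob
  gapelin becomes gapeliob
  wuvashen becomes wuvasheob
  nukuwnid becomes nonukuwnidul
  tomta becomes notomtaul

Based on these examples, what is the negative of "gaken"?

gakeob

sotwuwom and sallubon both have last vowel 'o' yet inflect differently (sotwuwommani, salluboob), so the last vowel is not what conditions the rule; the final letter is.
"gaken" ends in -n. The stems ending in -n (sallubon → salluboob, gapelin → gapeliob, wuvashen → wuvasheob) drop the final letter and add -ob.
The other patterns: stems ending in -m double the final consonant and add -ani; stems ending in -a or -d add no- … -ul around the stem.
So gaken → gakeob.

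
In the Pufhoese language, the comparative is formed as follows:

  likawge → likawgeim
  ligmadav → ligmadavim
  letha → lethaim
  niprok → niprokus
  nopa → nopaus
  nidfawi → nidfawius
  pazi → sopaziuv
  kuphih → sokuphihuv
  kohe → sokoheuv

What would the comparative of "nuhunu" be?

nuhunuus

letha and nopa both end in -a yet inflect differently (lethaim, nopaus), so the final letter is not what conditions the rule; the first letter is.
"nuhunu" begins with n-. The stems beginning with n- (niprok → niprokus, nopa → nopaus, nidfawi → nidfawius) add -us.
So nuhunu → nuhunuus.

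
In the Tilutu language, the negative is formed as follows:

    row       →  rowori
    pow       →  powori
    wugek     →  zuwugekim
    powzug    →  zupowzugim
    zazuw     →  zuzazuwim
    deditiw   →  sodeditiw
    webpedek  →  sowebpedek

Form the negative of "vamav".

"vamav" has 2 vowels. The stems with 2 vowels (wugek → zuwugekim, powzug → zupowzugim, zazuw → zuzazuwim) add zu- … -im around the stem.
So vamav → zuvamavim.

zuvamavim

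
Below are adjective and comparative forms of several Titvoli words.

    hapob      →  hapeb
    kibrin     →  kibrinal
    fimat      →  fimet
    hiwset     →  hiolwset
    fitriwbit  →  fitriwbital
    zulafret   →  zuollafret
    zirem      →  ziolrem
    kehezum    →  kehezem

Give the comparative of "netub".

fitriwbit and zulafret both end in -t yet inflect differently (fitriwbital, zuollafret), so the final letter is not what conditions the rule; the last vowel is.
"netub" has last vowel 'u'. The one such stem in the data (kehezum → kehezem) changes the last vowel to 'e' (as do fimat, hapob), so the same rule applies.
The other patterns: stems whose last vowel is 'i' add -al; stems whose last vowel is 'e' insert -ol- after the first vowel.
So netub → neteb.

neteb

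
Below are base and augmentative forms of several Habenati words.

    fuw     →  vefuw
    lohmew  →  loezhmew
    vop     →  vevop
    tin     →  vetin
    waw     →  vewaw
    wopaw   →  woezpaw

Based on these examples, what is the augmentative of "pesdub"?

peezsdub

fuw and lohmew both end in -w yet inflect differently (vefuw, loezhmew), so the final letter is not what conditions the rule; the number of vowels is.
"pesdub" has 2 vowels. The stems with 2 vowels (lohmew → loezhmew, wopaw → woezpaw) insert -ez- after the first vowel.
The other pattern: stems with 1 vowel add the prefix ve-.
So pesdub → peezsdub.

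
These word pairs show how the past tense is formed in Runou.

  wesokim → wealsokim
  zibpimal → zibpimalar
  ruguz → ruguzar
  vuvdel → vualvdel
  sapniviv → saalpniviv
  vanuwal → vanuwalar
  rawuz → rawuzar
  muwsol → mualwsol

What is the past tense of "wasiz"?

"wasiz" has last vowel 'i'. The stems whose last vowel is 'i' (sapniviv → saalpniviv, wesokim → wealsokim) insert -al- after the first vowel.
So wasiz → waalsiz.

waalsiz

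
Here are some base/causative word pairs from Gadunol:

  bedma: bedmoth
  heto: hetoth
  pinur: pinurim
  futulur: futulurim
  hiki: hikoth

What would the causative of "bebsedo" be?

"bebsedo" ends in a vowel. The stems ending in a vowel (bedma → bedmoth, heto → hetoth, hiki → hikoth) drop the final letter and add -oth.
So bebsedo → bebsedoth.

bebsedoth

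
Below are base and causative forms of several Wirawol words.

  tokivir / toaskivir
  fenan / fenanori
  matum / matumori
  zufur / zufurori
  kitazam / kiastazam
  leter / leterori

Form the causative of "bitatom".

biastatom

kitazam and matum both end in -m yet inflect differently (kiastazam, matumori), so the final letter is not what conditions the rule; the number of vowels is.
"bitatom" has 3 vowels. The stems with 3 vowels (tokivir → toaskivir, kitazam → kiastazam) insert -as- after the first vowel.
The other pattern: stems with 2 vowels add -ori.
So bitatom → biastatom.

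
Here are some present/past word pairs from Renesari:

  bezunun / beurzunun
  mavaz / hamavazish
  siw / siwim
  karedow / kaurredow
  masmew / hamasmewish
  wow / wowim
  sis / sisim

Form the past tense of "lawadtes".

laurwadtes

wow and masmew both end in -w yet inflect differently (wowim, hamasmewish), so the final letter is not what conditions the rule; the number of vowels is.
"lawadtes" has 3 vowels. The stems with 3 vowels (karedow → kaurredow, bezunun → beurzunun) insert -ur- after the first vowel.
The other patterns: stems with 1 vowel add -im; stems with 2 vowels add ha- … -ish around the stem.
So lawadtes → laurwadtes.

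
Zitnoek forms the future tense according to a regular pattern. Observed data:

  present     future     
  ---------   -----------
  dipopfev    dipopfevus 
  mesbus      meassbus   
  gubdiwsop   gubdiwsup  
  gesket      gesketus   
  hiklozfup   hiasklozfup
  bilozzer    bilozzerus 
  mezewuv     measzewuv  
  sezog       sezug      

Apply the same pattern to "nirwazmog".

mezewuv and dipopfev both end in -v yet inflect differently (measzewuv, dipopfevus), so the final letter is not what conditions the rule; the last vowel is.
"nirwazmog" has last vowel 'o'. The stems whose last vowel is 'o' (sezog → sezug, gubdiwsop → gubdiwsup) change the last vowel to 'u'.
The other patterns: stems whose last vowel is 'u' insert -as- after the first vowel; stems whose last vowel is 'e' add -us.
So nirwazmog → nirwazmug.

nirwazmug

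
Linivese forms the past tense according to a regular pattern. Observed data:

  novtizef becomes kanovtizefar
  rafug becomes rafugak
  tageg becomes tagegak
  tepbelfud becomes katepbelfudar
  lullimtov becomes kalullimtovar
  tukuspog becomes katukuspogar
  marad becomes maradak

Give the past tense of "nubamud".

"nubamud" has 3 vowels. The stems with 3 vowels (tepbelfud → katepbelfudar, novtizef → kanovtizefar, tukuspog → katukuspogar) add ka- … -ar around the stem.
The other pattern: stems with 2 vowels add -ak.
So nubamud → kanubamudar.

kanubamudar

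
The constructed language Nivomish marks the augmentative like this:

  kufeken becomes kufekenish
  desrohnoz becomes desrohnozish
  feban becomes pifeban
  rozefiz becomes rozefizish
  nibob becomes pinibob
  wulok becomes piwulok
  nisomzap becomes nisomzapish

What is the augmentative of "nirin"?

pinirin

kufeken and feban both end in -n yet inflect differently (kufekenish, pifeban), so the final letter is not what conditions the rule; the number of vowels is.
"nirin" has 2 vowels. The stems with 2 vowels (feban → pifeban, nibob → pinibob, wulok → piwulok) add the prefix pi-.
The other pattern: stems with 3 vowels add -ish.
So nirin → pinirin.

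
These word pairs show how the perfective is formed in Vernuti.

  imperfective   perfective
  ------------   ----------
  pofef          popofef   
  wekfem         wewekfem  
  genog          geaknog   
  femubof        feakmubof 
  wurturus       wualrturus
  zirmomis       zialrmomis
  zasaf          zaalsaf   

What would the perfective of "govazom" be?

goakvazom

"govazom" has last vowel 'o'. The stems whose last vowel is 'o' (genog → geaknog, femubof → feakmubof) insert -ak- after the first vowel.
The other patterns: stems whose last vowel is 'e' repeat the first consonant+vowel as a prefix; stems whose last vowel is 'a', 'i' or 'u' insert -al- after the first vowel.
So govazom → goakvazom.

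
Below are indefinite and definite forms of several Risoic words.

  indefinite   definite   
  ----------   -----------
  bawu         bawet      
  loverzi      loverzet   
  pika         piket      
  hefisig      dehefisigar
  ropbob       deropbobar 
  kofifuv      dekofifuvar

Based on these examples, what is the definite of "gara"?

loverzi and hefisig both have last vowel 'i' yet inflect differently (loverzet, dehefisigar), so the last vowel is not what conditions the rule; whether the stem ends in a vowel or a consonant is.
"gara" ends in a vowel. The stems ending in a vowel (bawu → bawet, loverzi → loverzet, pika → piket) drop the final letter and add -et.
So gara → garet.

garet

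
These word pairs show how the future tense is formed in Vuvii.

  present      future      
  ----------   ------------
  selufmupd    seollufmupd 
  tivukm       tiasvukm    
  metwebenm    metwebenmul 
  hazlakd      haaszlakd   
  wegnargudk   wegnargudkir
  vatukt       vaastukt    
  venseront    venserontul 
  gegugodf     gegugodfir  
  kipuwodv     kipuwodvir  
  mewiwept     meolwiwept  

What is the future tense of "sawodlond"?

tivukm and metwebenm both end in -m yet inflect differently (tiasvukm, metwebenmul), so the final letter is not what conditions the rule; the second-to-last letter is.
"sawodlond" has second-to-last letter 'n'. The stems whose second-to-last letter is 'n' (metwebenm → metwebenmul, venseront → venserontul) add -ul.
So sawodlond → sawodlondul.

sawodlondul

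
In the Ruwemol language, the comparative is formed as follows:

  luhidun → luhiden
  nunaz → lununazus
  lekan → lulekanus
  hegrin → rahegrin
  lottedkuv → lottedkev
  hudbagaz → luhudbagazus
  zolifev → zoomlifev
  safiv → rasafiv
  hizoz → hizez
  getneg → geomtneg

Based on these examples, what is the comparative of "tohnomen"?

"tohnomen" has last vowel 'e'. The stems whose last vowel is 'e' (getneg → geomtneg, zolifev → zoomlifev) insert -om- after the first vowel.
The other patterns: stems whose last vowel is 'a' add lu- … -us around the stem; stems whose last vowel is 'i' add the prefix ra-; stems whose last vowel is 'o' or 'u' change the last vowel to 'e'.
So tohnomen → toomhnomen.

toomhnomen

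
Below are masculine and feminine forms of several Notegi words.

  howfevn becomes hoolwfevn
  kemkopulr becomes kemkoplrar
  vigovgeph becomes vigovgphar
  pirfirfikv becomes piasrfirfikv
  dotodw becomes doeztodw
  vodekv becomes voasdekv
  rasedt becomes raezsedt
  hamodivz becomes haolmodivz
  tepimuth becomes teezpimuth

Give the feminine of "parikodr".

tepimuth and vigovgeph both end in -h yet inflect differently (teezpimuth, vigovgphar), so the final letter is not what conditions the rule; the second-to-last letter is.
"parikodr" has second-to-last letter 'd'. The stems whose second-to-last letter is 'd' (rasedt → raezsedt, dotodw → doeztodw) insert -ez- after the first vowel.
So parikodr → paezrikodr.

paezrikodr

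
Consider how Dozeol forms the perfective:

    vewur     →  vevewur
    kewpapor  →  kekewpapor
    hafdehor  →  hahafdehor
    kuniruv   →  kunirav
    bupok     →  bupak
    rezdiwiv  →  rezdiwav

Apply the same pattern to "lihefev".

vewur and kuniruv both have last vowel 'u' yet inflect differently (vevewur, kunirav), so the last vowel is not what conditions the rule; the final letter is.
"lihefev" ends in -v. The stems ending in -v (kuniruv → kunirav, rezdiwiv → rezdiwav) change the last vowel to 'a'.
So lihefev → lihefav.

lihefav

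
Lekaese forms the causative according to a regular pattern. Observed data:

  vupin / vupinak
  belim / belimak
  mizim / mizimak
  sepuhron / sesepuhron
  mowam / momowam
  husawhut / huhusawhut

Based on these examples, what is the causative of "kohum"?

"kohum" has last vowel 'u'. The one such stem in the data (husawhut → huhusawhut) repeats the first consonant+vowel as a prefix (as do sepuhron, mowam), so the same rule applies.
The other pattern: stems whose last vowel is 'i' add -ak.
So kohum → kokohum.

kokohum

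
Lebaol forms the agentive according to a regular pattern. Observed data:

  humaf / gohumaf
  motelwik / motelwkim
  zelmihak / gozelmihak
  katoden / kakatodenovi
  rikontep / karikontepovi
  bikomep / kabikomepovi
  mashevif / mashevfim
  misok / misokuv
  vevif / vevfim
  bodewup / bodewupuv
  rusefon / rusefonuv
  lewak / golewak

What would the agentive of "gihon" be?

"gihon" has last vowel 'o'. The stems whose last vowel is 'o' (misok → misokuv, rusefon → rusefonuv) add -uv.
The other patterns: stems whose last vowel is 'a' add the prefix go-; stems whose last vowel is 'i' delete the last vowel and add -im; stems whose last vowel is 'e' add ka- … -ovi around the stem.
So gihon → gihonuv.

gihonuv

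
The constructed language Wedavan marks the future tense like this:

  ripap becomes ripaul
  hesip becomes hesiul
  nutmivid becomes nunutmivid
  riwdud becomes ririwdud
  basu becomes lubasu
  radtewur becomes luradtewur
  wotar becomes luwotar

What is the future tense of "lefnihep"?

lefniheul

"lefnihep" ends in -p. The stems ending in -p (ripap → ripaul, hesip → hesiul) drop the final letter and add -ul.
So lefnihep → lefniheul.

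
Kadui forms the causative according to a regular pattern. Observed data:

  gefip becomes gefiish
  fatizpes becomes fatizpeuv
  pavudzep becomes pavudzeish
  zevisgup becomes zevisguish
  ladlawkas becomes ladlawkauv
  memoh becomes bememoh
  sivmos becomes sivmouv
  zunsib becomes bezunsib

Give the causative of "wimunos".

wimunouv

pavudzep and fatizpes both have last vowel 'e' yet inflect differently (pavudzeish, fatizpeuv), so the last vowel is not what conditions the rule; the final letter is.
"wimunos" ends in -s. The stems ending in -s (ladlawkas → ladlawkauv, fatizpes → fatizpeuv, sivmos → sivmouv) drop the final letter and add -uv.
The other patterns: stems ending in -p drop the final letter and add -ish; stems ending in -b or -h add the prefix be-.
So wimunos → wimunouv.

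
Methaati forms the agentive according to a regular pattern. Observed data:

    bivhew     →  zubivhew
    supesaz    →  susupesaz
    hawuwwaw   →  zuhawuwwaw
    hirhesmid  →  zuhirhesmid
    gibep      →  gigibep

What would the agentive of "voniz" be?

"voniz" ends in -z. The one such stem in the data (supesaz → susupesaz) repeats the first consonant+vowel as a prefix (as does gibep), so the same rule applies.
The other pattern: stems ending in -d or -w add the prefix zu-.
So voniz → vovoniz.

vovoniz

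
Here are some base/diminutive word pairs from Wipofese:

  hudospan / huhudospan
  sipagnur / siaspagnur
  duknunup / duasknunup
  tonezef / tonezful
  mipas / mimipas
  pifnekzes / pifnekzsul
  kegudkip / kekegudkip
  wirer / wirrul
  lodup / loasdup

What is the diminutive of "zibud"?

sipagnur and wirer both end in -r yet inflect differently (siaspagnur, wirrul), so the final letter is not what conditions the rule; the last vowel is.
"zibud" has last vowel 'u'. The stems whose last vowel is 'u' (duknunup → duasknunup, lodup → loasdup, sipagnur → siaspagnur) insert -as- after the first vowel.
So zibud → ziasbud.

ziasbud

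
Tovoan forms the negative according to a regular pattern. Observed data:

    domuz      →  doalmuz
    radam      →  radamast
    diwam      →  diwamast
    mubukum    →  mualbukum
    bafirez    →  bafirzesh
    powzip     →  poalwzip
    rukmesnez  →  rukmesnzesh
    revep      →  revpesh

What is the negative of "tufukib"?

tualfukib

"tufukib" has last vowel 'i'. The one such stem in the data (powzip → poalwzip) inserts -al- after the first vowel (as do mubukum, domuz), so the same rule applies.
The other patterns: stems whose last vowel is 'a' add -ast; stems whose last vowel is 'e' delete the last vowel and add -esh.
So tufukib → tualfukib.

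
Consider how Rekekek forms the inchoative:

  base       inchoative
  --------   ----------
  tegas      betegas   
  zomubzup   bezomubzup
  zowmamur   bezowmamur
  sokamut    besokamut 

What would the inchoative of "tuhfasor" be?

Every pair shown (tegas → betegas, zomubzup → bezomubzup, zowmamur → bezowmamur, …) follows the same rule: add the prefix be-.
So tuhfasor → betuhfasor.

betuhfasor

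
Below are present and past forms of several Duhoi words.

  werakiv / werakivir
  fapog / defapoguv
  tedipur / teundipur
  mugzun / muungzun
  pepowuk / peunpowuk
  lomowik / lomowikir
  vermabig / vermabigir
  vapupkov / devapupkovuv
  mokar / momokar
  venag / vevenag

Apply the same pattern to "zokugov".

dezokugovuv

pepowuk and lomowik both end in -k yet inflect differently (peunpowuk, lomowikir), so the final letter is not what conditions the rule; the last vowel is.
"zokugov" has last vowel 'o'. The stems whose last vowel is 'o' (vapupkov → devapupkovuv, fapog → defapoguv) add de- … -uv around the stem.
So zokugov → dezokugovuv.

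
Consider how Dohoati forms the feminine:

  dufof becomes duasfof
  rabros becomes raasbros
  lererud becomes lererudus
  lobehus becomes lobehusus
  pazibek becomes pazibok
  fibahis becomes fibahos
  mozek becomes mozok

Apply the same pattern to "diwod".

rabros and lobehus both end in -s yet inflect differently (raasbros, lobehusus), so the final letter is not what conditions the rule; the last vowel is.
"diwod" has last vowel 'o'. The stems whose last vowel is 'o' (dufof → duasfof, rabros → raasbros) insert -as- after the first vowel.
The other patterns: stems whose last vowel is 'u' add -us; stems whose last vowel is 'e' or 'i' change the last vowel to 'o'.
So diwod → diaswod.

diaswod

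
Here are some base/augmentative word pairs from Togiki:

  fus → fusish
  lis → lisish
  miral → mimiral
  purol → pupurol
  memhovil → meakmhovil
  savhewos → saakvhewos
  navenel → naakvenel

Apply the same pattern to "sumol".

miral and memhovil both end in -l yet inflect differently (mimiral, meakmhovil), so the final letter is not what conditions the rule; the number of vowels is.
"sumol" has 2 vowels. The stems with 2 vowels (miral → mimiral, purol → pupurol) repeat the first consonant+vowel as a prefix.
The other patterns: stems with 1 vowel add -ish; stems with 3 vowels insert -ak- after the first vowel.
So sumol → susumol.

susumol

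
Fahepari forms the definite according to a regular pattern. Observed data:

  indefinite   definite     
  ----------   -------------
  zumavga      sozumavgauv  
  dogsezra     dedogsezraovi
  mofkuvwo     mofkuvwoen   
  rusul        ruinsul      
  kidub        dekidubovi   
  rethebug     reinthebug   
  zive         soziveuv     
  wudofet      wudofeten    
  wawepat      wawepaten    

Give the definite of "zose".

sozoseuv

"zose" begins with z-. The stems beginning with z- (zive → soziveuv, zumavga → sozumavgauv) add so- … -uv around the stem.
So zose → sozoseuv.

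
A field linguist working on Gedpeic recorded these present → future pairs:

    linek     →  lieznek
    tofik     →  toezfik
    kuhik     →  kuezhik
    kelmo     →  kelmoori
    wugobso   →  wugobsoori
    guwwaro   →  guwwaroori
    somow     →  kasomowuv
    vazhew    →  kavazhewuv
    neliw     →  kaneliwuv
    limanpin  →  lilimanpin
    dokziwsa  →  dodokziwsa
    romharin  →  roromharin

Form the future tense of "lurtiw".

"lurtiw" ends in -w. The stems ending in -w (somow → kasomowuv, vazhew → kavazhewuv, neliw → kaneliwuv) add ka- … -uv around the stem.
The other patterns: stems ending in -k insert -ez- after the first vowel; stems ending in -o add -ori; stems ending in -a or -n repeat the first consonant+vowel as a prefix.
So lurtiw → kalurtiwuv.

kalurtiwuv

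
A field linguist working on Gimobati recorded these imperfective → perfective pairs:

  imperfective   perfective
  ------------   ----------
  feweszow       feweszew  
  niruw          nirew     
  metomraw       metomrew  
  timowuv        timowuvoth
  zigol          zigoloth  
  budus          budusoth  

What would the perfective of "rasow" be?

niruw and timowuv both have last vowel 'u' yet inflect differently (nirew, timowuvoth), so the last vowel is not what conditions the rule; the final letter is.
"rasow" ends in -w. The stems ending in -w (feweszow → feweszew, niruw → nirew, metomraw → metomrew) change the last vowel to 'e'.
So rasow → rasew.

rasew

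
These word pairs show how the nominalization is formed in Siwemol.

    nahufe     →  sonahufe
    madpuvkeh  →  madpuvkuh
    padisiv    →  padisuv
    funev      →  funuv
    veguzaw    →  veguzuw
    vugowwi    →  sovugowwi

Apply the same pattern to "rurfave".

vugowwi and padisiv both have last vowel 'i' yet inflect differently (sovugowwi, padisuv), so the last vowel is not what conditions the rule; whether the stem ends in a vowel or a consonant is.
"rurfave" ends in a vowel. The stems ending in a vowel (nahufe → sonahufe, vugowwi → sovugowwi) add the prefix so-.
So rurfave → sorurfave.

sorurfave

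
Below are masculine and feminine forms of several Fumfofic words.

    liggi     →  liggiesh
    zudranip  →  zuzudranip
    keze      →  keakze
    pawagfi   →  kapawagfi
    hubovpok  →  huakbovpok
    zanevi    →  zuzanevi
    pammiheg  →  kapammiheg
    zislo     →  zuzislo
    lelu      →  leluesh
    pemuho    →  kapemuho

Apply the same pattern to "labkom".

labkomesh

pemuho and zislo both end in -o yet inflect differently (kapemuho, zuzislo), so the final letter is not what conditions the rule; the first letter is.
"labkom" begins with l-. The stems beginning with l- (lelu → leluesh, liggi → liggiesh) add -esh.
So labkom → labkomesh.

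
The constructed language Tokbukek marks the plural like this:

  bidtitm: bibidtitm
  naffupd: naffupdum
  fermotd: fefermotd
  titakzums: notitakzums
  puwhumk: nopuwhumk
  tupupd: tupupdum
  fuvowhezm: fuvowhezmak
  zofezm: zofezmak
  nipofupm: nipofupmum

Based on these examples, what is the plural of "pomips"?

pomipsum

tupupd and fermotd both end in -d yet inflect differently (tupupdum, fefermotd), so the final letter is not what conditions the rule; the second-to-last letter is.
"pomips" has second-to-last letter 'p'. The stems whose second-to-last letter is 'p' (tupupd → tupupdum, nipofupm → nipofupmum, naffupd → naffupdum) add -um.
The other patterns: stems whose second-to-last letter is 'm' add the prefix no-; stems whose second-to-last letter is 't' repeat the first consonant+vowel as a prefix; stems whose second-to-last letter is 'z' add -ak.
So pomips → pomipsum.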